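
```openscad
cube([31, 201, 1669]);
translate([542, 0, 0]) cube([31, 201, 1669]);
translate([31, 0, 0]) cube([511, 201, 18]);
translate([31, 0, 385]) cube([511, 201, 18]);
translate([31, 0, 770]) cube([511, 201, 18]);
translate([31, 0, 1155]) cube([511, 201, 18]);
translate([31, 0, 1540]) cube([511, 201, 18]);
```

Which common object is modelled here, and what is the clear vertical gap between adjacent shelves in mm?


A bookshelf. The clear shelf gap is 367 mm.

Two tall side panels with 5 horizontal boards between them — a bookshelf. The first two shelf undersides are at z = 0 and z = 385; with shelf thickness 18, the clear gap is 385 − 0 − 18 = 367 mm.


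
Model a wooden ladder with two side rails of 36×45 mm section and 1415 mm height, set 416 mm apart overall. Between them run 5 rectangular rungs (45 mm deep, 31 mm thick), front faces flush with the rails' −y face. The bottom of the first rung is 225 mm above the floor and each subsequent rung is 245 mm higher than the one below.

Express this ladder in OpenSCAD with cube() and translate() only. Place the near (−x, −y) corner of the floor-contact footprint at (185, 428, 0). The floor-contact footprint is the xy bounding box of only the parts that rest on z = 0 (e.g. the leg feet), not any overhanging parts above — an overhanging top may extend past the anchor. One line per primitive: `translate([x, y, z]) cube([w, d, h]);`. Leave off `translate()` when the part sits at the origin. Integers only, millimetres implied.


// rung span = 416 - 2*36 = 344
// rung[k] z = 225 + k*245
translate([185, 428, 0]) cube([36, 45, 1415]);
translate([565, 428, 0]) cube([36, 45, 1415]);
translate([221, 428, 225]) cube([344, 45, 31]);
translate([221, 428, 470]) cube([344, 45, 31]);
translate([221, 428, 715]) cube([344, 45, 31]);
translate([221, 428, 960]) cube([344, 45, 31]);
translate([221, 428, 1205]) cube([344, 45, 31]);


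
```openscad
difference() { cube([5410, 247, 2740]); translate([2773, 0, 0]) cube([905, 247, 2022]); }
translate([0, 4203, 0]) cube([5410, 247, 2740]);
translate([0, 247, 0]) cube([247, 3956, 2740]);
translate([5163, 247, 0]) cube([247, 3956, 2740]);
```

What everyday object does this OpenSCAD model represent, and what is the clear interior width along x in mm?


A single room. The interior width is 4916 mm.

Four walls enclosing a rectangle with a door in the front wall — a room. Outside width 5410 minus two 247 mm walls gives 4916 mm.


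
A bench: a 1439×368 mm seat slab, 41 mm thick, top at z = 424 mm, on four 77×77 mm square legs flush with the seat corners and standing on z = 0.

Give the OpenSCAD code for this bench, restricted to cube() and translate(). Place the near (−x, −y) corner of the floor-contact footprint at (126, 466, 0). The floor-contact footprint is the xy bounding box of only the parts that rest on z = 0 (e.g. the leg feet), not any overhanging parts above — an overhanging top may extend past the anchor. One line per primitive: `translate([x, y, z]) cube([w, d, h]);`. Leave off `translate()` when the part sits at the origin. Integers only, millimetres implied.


translate([126, 466, 383]) cube([1439, 368, 41]);
translate([126, 466, 0]) cube([77, 77, 383]);
translate([126, 757, 0]) cube([77, 77, 383]);
translate([1488, 466, 0]) cube([77, 77, 383]);
translate([1488, 757, 0]) cube([77, 77, 383]);


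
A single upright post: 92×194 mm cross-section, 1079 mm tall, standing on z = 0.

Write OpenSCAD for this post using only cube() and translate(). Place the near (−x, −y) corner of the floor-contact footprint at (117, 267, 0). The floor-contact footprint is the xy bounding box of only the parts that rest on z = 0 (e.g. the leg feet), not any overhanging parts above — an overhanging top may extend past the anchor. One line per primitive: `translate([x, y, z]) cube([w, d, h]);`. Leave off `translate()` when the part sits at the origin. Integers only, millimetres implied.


translate([117, 267, 0]) cube([92, 194, 1079]);


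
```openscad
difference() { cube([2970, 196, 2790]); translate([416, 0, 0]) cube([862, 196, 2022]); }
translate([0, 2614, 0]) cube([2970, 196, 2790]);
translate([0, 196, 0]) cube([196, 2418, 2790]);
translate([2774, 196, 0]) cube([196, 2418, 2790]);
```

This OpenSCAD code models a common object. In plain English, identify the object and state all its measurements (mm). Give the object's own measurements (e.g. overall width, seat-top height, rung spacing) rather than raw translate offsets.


A single room: four walls, each 2790 mm tall and 196 mm thick, enclosing an outside footprint 2970×2810 mm (x × y), no floor or roof. The front and back walls (−y and +y sides) run the full x-width; the side walls fit between their inner faces. A door opening 862 mm wide and 2022 mm tall is cut through the front wall from the floor up, its −x edge 416 mm from the wall's −x end.


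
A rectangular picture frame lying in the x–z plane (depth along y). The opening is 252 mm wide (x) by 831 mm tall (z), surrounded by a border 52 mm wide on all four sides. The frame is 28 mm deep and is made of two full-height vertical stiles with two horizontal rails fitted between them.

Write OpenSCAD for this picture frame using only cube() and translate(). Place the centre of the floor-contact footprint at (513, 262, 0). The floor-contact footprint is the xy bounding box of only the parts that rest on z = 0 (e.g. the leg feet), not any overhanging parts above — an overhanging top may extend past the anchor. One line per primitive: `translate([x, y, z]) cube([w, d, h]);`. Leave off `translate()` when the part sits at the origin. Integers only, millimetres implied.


translate([335, 248, 0]) cube([52, 28, 935]);
translate([639, 248, 0]) cube([52, 28, 935]);
translate([387, 248, 0]) cube([252, 28, 52]);
translate([387, 248, 883]) cube([252, 28, 52]);


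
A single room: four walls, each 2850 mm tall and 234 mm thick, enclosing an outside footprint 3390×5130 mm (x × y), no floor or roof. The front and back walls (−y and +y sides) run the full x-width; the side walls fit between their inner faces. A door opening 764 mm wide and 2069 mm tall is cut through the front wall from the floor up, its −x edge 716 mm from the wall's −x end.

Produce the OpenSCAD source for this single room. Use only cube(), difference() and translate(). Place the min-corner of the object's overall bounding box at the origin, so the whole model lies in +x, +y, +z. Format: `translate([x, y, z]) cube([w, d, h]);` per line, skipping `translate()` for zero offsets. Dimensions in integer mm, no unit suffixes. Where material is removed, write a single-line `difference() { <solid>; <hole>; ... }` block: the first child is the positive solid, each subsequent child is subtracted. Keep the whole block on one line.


difference() { cube([3390, 234, 2850]); translate([716, 0, 0]) cube([764, 234, 2069]); }
translate([0, 4896, 0]) cube([3390, 234, 2850]);
translate([0, 234, 0]) cube([234, 4662, 2850]);
translate([3156, 234, 0]) cube([234, 4662, 2850]);


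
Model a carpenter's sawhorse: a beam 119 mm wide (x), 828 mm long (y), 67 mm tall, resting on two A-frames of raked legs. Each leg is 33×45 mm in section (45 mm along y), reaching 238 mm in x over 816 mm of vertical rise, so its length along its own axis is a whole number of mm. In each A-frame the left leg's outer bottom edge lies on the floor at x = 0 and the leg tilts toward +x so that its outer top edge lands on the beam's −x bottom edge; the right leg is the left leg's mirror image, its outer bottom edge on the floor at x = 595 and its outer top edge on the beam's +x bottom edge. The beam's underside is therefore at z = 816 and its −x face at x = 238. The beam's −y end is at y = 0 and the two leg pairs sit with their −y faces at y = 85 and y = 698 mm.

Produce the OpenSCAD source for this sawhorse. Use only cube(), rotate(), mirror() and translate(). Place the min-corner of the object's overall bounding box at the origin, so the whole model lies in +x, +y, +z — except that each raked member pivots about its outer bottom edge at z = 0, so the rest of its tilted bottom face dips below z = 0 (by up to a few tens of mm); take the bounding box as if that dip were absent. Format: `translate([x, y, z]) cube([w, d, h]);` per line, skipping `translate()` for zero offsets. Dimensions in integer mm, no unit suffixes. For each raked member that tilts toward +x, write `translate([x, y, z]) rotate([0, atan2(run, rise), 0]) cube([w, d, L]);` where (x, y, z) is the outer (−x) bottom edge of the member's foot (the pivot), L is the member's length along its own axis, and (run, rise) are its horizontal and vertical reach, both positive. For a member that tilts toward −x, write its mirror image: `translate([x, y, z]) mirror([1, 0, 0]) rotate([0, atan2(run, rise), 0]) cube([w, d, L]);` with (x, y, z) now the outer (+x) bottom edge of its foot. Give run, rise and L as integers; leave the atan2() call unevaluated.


translate([238, 0, 816]) cube([119, 828, 67]);
translate([0, 85, 0]) rotate([0, atan2(238, 816), 0]) cube([33, 45, 850]);
translate([595, 85, 0]) mirror([1, 0, 0]) rotate([0, atan2(238, 816), 0]) cube([33, 45, 850]);
translate([0, 698, 0]) rotate([0, atan2(238, 816), 0]) cube([33, 45, 850]);
translate([595, 698, 0]) mirror([1, 0, 0]) rotate([0, atan2(238, 816), 0]) cube([33, 45, 850]);


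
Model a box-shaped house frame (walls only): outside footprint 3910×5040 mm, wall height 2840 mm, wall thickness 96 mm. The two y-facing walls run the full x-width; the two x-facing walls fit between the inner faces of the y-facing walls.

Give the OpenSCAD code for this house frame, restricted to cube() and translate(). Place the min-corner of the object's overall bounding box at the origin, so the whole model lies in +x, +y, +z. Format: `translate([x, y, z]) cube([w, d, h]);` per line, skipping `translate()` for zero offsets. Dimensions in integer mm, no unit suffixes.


cube([3910, 96, 2840]);
translate([0, 4944, 0]) cube([3910, 96, 2840]);
translate([0, 96, 0]) cube([96, 4848, 2840]);
translate([3814, 96, 0]) cube([96, 4848, 2840]);


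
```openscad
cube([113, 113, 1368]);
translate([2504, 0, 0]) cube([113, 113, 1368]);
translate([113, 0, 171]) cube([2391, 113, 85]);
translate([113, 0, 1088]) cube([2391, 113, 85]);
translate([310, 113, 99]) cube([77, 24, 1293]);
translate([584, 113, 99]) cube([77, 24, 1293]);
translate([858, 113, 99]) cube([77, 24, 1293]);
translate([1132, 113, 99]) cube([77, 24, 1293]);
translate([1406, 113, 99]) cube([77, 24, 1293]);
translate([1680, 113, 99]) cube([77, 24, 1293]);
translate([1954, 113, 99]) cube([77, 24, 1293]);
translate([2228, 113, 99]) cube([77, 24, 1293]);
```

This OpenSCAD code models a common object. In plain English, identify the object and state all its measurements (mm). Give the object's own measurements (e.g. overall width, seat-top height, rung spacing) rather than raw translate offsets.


A fence section. Two 113×113 mm posts, 1368 mm tall, stand on the floor with a clear span of 2391 mm between their inner faces. Two horizontal rails of 113×85 mm section span the gap between the posts with their undersides at z = 171 mm and z = 1088 mm, flush with the posts' −y face. 8 pickets, each 77 mm wide, 24 mm thick and 1293 mm tall, are fixed to the +y face of the rails with their bottoms at z = 99 mm, spaced across the span with a 197 mm gap after the −x post and between neighbouring pickets, with 199 mm left before the +x post.


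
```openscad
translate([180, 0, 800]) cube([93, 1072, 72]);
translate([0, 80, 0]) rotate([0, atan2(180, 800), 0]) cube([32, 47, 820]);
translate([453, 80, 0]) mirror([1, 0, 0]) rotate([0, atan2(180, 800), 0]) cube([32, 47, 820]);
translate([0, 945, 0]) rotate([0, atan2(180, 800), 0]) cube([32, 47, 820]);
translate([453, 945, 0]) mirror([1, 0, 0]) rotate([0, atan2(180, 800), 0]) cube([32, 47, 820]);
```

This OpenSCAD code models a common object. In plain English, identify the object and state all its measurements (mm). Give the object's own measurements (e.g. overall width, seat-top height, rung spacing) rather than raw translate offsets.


A sawhorse. A 93×1072×72 mm beam (x, y, z) sits on two A-frame leg pairs. Each pair is two raked legs of 32×47 mm section (47 mm along y) splaying symmetrically in x. Each leg rises 800 mm vertically over 180 mm of horizontal reach and is 820 mm long along its own axis. Every leg's outer bottom edge rests on the floor and its outer top edge meets a bottom edge of the beam — the left legs (tilting toward +x) meet the beam's −x bottom edge, the right legs (their mirror images, tilting toward −x) meet its +x bottom edge — so the leg tops tuck under the beam, the beam's underside is 800 mm above the floor, and the feet are 453 mm apart outside-to-outside with the beam centred between them. The two leg pairs are set in 80 mm from either end of the beam.


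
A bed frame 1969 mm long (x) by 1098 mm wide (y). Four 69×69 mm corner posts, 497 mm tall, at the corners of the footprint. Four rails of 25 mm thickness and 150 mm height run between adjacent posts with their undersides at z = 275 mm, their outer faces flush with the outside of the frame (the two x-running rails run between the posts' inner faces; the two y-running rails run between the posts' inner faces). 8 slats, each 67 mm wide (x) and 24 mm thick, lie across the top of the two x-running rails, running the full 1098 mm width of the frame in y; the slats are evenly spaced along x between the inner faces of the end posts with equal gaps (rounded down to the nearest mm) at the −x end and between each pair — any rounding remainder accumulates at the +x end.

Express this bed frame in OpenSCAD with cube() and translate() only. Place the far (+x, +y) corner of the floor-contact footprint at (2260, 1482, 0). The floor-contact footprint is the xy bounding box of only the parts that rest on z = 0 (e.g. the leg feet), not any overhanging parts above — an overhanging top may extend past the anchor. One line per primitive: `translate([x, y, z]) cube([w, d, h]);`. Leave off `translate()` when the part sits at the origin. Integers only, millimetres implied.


translate([291, 384, 0]) cube([69, 69, 497]);
translate([291, 1413, 0]) cube([69, 69, 497]);
translate([2191, 384, 0]) cube([69, 69, 497]);
translate([2191, 1413, 0]) cube([69, 69, 497]);
translate([360, 384, 275]) cube([1831, 25, 150]);
translate([360, 1457, 275]) cube([1831, 25, 150]);
translate([291, 453, 275]) cube([25, 960, 150]);
translate([2235, 453, 275]) cube([25, 960, 150]);
translate([503, 384, 425]) cube([67, 1098, 24]);
translate([713, 384, 425]) cube([67, 1098, 24]);
translate([923, 384, 425]) cube([67, 1098, 24]);
translate([1133, 384, 425]) cube([67, 1098, 24]);
translate([1343, 384, 425]) cube([67, 1098, 24]);
translate([1553, 384, 425]) cube([67, 1098, 24]);
translate([1763, 384, 425]) cube([67, 1098, 24]);
translate([1973, 384, 425]) cube([67, 1098, 24]);


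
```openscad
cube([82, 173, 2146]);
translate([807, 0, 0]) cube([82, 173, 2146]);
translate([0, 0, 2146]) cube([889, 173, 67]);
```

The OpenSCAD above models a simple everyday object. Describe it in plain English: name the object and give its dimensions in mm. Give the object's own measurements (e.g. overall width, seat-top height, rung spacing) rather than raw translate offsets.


A door frame. The clear opening is 725 mm wide and 2146 mm high. Two 82 mm wide jambs, 173 mm deep, stand either side of the opening from the floor to the top of the opening. A 67 mm thick head sits across the top of both jambs, spanning the full outside width of the frame.


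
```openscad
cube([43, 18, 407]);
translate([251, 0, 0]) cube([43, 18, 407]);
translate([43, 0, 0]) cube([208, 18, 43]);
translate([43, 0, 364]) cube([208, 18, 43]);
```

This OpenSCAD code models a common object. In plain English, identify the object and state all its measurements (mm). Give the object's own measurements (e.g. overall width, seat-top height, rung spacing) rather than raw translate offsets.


A rectangular picture frame lying in the x–z plane (depth along y). The opening is 208 mm wide (x) by 321 mm tall (z), surrounded by a border 43 mm wide on all four sides. The frame is 18 mm deep and is made of two full-height vertical stiles with two horizontal rails fitted between them.


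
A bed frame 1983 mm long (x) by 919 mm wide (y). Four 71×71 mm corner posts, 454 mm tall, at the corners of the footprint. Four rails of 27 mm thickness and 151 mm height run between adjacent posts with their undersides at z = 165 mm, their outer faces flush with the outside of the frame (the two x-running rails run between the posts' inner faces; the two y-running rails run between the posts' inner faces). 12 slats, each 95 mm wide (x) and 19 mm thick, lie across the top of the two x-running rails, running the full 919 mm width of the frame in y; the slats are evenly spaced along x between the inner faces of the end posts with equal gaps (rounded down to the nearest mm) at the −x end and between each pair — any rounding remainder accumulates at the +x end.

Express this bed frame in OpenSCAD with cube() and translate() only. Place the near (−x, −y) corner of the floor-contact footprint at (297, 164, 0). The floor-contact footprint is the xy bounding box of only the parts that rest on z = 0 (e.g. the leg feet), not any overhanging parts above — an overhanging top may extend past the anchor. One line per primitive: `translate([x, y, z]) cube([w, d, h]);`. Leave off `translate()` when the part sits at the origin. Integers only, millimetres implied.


translate([297, 164, 0]) cube([71, 71, 454]);
translate([297, 1012, 0]) cube([71, 71, 454]);
translate([2209, 164, 0]) cube([71, 71, 454]);
translate([2209, 1012, 0]) cube([71, 71, 454]);
translate([368, 164, 165]) cube([1841, 27, 151]);
translate([368, 1056, 165]) cube([1841, 27, 151]);
translate([297, 235, 165]) cube([27, 777, 151]);
translate([2253, 235, 165]) cube([27, 777, 151]);
translate([421, 164, 316]) cube([95, 919, 19]);
translate([569, 164, 316]) cube([95, 919, 19]);
translate([717, 164, 316]) cube([95, 919, 19]);
translate([865, 164, 316]) cube([95, 919, 19]);
translate([1013, 164, 316]) cube([95, 919, 19]);
translate([1161, 164, 316]) cube([95, 919, 19]);
translate([1309, 164, 316]) cube([95, 919, 19]);
translate([1457, 164, 316]) cube([95, 919, 19]);
translate([1605, 164, 316]) cube([95, 919, 19]);
translate([1753, 164, 316]) cube([95, 919, 19]);
translate([1901, 164, 316]) cube([95, 919, 19]);
translate([2049, 164, 316]) cube([95, 919, 19]);


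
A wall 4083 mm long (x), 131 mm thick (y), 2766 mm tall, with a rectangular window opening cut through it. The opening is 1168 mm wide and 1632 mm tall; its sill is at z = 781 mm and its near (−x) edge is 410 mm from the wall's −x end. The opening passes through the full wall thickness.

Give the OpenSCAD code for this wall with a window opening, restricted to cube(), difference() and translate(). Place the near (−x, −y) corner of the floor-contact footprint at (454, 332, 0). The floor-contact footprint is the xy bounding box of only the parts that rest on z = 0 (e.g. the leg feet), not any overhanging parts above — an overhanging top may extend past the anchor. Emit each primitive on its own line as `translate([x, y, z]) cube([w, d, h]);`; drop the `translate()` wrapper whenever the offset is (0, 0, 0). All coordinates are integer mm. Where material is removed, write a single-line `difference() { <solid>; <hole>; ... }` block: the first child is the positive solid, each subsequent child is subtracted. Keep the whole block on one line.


difference() { translate([454, 332, 0]) cube([4083, 131, 2766]); translate([864, 332, 781]) cube([1168, 131, 1632]); }


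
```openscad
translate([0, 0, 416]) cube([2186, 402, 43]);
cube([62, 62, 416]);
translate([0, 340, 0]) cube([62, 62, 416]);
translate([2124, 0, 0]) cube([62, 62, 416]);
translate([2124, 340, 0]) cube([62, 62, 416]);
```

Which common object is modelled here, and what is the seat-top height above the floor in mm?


A bench. The seat-top height is 459 mm.

A long slab on four corner posts — a bench. The slab sits at z = 416 with thickness 43, so the top is 416 + 43 = 459 mm.


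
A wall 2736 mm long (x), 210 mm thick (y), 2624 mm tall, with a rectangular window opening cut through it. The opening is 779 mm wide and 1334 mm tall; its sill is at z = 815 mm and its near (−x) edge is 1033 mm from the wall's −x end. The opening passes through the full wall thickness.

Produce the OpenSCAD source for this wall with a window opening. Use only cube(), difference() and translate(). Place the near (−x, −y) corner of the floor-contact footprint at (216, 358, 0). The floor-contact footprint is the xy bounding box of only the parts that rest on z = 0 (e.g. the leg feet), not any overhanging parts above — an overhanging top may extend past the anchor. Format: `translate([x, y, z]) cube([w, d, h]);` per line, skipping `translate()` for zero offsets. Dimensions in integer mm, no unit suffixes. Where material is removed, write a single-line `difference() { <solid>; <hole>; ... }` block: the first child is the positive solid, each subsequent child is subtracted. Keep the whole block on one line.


difference() { translate([216, 358, 0]) cube([2736, 210, 2624]); translate([1249, 358, 815]) cube([779, 210, 1334]); }


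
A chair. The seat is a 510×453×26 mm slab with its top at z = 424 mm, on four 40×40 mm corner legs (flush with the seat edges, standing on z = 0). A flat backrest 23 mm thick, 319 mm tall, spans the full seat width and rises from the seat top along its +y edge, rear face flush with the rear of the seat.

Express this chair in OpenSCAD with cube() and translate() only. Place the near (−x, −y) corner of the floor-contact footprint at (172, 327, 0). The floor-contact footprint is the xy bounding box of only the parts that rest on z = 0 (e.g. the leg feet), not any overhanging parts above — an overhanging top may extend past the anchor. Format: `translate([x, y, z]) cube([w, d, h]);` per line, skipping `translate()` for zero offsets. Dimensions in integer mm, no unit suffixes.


translate([172, 327, 398]) cube([510, 453, 26]);
translate([172, 327, 0]) cube([40, 40, 398]);
translate([642, 327, 0]) cube([40, 40, 398]);
translate([172, 740, 0]) cube([40, 40, 398]);
translate([642, 740, 0]) cube([40, 40, 398]);
translate([172, 757, 424]) cube([510, 23, 319]);


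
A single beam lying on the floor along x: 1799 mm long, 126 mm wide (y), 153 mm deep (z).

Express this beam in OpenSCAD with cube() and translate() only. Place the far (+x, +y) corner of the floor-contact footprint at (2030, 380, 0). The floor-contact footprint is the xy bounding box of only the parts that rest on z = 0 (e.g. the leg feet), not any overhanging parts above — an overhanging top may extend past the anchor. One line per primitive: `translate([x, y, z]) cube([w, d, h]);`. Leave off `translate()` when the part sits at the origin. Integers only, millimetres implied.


translate([231, 254, 0]) cube([1799, 126, 153]);


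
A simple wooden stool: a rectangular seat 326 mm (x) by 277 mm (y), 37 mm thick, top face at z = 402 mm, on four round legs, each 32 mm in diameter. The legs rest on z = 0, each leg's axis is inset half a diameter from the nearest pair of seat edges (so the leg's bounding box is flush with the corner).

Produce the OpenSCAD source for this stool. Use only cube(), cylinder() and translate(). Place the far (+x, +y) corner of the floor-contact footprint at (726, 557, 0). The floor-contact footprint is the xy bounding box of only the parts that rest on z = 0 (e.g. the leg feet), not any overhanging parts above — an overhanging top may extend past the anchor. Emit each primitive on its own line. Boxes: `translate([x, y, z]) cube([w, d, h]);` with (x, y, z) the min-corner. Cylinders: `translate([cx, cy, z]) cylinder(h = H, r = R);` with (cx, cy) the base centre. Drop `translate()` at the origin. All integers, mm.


// leg_h = 402 - 37 = 365
translate([400, 280, 365]) cube([326, 277, 37]);
translate([416, 296, 0]) cylinder(h = 365, r = 16);
translate([710, 296, 0]) cylinder(h = 365, r = 16);
translate([416, 541, 0]) cylinder(h = 365, r = 16);
translate([710, 541, 0]) cylinder(h = 365, r = 16);


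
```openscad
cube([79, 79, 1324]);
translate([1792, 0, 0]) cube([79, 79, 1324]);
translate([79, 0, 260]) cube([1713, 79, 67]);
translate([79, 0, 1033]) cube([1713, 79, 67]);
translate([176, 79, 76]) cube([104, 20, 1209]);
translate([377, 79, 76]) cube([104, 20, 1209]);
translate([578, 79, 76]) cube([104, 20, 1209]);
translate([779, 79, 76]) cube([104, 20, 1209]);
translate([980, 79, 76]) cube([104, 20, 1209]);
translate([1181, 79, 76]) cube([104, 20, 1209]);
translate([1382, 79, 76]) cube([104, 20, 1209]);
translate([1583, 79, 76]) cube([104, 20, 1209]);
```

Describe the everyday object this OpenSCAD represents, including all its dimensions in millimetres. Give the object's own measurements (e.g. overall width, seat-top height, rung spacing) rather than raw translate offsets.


A fence section. Two 79×79 mm posts, 1324 mm tall, stand on the floor with a clear span of 1713 mm between their inner faces. Two horizontal rails of 79×67 mm section span the gap between the posts with their undersides at z = 260 mm and z = 1033 mm, flush with the posts' −y face. 8 pickets, each 104 mm wide, 20 mm thick and 1209 mm tall, are fixed to the +y face of the rails with their bottoms at z = 76 mm, spaced across the span with a 97 mm gap after the −x post and between neighbouring pickets, with 105 mm left before the +x post.


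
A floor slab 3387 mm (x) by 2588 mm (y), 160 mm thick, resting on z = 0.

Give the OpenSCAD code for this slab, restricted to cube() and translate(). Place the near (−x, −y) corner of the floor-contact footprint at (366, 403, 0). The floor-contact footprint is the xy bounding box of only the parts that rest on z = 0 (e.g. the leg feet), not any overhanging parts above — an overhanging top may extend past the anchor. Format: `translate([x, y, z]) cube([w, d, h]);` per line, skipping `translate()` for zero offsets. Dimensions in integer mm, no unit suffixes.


translate([366, 403, 0]) cube([3387, 2588, 160]);


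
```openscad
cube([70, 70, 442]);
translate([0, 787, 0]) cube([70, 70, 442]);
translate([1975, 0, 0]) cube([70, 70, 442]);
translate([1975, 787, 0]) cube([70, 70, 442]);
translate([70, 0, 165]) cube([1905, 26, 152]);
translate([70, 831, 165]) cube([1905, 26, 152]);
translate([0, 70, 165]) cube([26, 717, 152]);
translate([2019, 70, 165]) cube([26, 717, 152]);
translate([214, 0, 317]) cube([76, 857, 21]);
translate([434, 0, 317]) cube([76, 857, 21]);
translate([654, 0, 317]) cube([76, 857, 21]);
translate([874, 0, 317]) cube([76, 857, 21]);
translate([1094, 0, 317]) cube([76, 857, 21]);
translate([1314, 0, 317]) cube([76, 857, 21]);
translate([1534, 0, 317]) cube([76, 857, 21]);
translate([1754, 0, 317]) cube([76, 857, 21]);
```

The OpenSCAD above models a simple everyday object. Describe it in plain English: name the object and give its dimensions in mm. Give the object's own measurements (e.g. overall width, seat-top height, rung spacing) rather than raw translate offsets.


A bed frame 2045 mm long (x) by 857 mm wide (y). Four 70×70 mm corner posts, 442 mm tall, at the corners of the footprint. Four rails of 26 mm thickness and 152 mm height run between adjacent posts with their undersides at z = 165 mm, their outer faces flush with the outside of the frame (the two x-running rails run between the posts' inner faces; the two y-running rails run between the posts' inner faces). 8 slats, each 76 mm wide (x) and 21 mm thick, lie across the top of the two x-running rails, running the full 857 mm width of the frame in y; along x they sit between the end posts with a 144 mm gap after the −x posts and between neighbouring slats, leaving 145 mm before the +x posts.


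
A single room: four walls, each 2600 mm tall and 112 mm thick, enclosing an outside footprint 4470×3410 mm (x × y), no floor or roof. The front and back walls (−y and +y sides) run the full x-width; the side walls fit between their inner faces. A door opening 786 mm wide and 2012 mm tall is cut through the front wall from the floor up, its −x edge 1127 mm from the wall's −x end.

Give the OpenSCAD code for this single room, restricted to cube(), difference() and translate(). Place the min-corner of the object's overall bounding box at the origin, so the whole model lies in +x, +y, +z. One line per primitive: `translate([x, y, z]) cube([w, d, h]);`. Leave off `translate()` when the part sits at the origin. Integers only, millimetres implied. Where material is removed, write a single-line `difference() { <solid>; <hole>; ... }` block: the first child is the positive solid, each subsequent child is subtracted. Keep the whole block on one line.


difference() { cube([4470, 112, 2600]); translate([1127, 0, 0]) cube([786, 112, 2012]); }
translate([0, 3298, 0]) cube([4470, 112, 2600]);
translate([0, 112, 0]) cube([112, 3186, 2600]);
translate([4358, 112, 0]) cube([112, 3186, 2600]);


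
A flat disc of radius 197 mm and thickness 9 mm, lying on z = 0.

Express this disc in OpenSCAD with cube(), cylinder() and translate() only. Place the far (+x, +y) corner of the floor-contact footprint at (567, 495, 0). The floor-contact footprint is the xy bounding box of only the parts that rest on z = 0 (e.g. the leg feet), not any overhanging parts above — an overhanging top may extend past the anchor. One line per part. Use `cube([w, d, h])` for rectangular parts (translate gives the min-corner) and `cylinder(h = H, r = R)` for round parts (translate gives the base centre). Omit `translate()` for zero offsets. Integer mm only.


translate([370, 298, 0]) cylinder(h = 9, r = 197);


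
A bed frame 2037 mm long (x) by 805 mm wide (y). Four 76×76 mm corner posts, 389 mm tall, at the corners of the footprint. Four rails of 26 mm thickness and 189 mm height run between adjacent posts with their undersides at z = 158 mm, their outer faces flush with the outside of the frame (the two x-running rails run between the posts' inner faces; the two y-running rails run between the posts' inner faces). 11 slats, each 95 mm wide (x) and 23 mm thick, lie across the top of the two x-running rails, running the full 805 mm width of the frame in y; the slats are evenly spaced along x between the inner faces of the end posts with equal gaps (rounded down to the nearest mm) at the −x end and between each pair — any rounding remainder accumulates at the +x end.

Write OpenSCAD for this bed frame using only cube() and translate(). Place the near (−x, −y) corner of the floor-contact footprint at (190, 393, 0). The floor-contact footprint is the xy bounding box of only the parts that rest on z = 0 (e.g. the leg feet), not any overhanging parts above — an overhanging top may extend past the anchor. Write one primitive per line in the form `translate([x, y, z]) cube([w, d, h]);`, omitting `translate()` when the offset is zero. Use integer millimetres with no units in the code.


translate([190, 393, 0]) cube([76, 76, 389]);
translate([190, 1122, 0]) cube([76, 76, 389]);
translate([2151, 393, 0]) cube([76, 76, 389]);
translate([2151, 1122, 0]) cube([76, 76, 389]);
translate([266, 393, 158]) cube([1885, 26, 189]);
translate([266, 1172, 158]) cube([1885, 26, 189]);
translate([190, 469, 158]) cube([26, 653, 189]);
translate([2201, 469, 158]) cube([26, 653, 189]);
translate([336, 393, 347]) cube([95, 805, 23]);
translate([501, 393, 347]) cube([95, 805, 23]);
translate([666, 393, 347]) cube([95, 805, 23]);
translate([831, 393, 347]) cube([95, 805, 23]);
translate([996, 393, 347]) cube([95, 805, 23]);
translate([1161, 393, 347]) cube([95, 805, 23]);
translate([1326, 393, 347]) cube([95, 805, 23]);
translate([1491, 393, 347]) cube([95, 805, 23]);
translate([1656, 393, 347]) cube([95, 805, 23]);
translate([1821, 393, 347]) cube([95, 805, 23]);
translate([1986, 393, 347]) cube([95, 805, 23]);


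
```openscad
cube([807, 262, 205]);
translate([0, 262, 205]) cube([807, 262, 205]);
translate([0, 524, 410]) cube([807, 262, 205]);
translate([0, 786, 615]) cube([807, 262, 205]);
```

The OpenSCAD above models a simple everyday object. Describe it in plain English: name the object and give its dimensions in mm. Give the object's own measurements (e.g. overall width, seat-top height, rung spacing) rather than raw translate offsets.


A straight staircase of 4 solid steps. Each step is 807 mm wide (x), 262 mm deep (y, the going) and 205 mm tall (the rise). The first step rests on the floor; each subsequent step sits one going further in +y and one rise higher in +z, directly behind and above the previous step with no overlap.


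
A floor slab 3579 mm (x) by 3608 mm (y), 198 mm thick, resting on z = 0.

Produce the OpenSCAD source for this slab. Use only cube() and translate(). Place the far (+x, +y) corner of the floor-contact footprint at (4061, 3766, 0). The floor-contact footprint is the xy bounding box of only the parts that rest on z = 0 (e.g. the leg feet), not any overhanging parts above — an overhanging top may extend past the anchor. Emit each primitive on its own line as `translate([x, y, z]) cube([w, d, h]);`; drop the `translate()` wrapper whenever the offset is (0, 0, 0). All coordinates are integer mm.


translate([482, 158, 0]) cube([3579, 3608, 198]);


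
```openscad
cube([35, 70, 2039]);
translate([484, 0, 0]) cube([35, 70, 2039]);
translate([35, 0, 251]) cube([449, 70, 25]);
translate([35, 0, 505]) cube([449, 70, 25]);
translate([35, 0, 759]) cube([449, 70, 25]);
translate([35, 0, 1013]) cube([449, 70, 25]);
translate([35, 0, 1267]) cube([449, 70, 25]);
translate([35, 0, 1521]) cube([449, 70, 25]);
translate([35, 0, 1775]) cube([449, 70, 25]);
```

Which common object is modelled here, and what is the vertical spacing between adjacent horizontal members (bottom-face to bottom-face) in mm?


A ladder. The rung spacing is 254 mm.

Two tall 35×70 posts with 7 short bars between them — a ladder. Adjacent rungs sit at z = 251 and z = 505, so the spacing is 505 − 251 = 254 mm.


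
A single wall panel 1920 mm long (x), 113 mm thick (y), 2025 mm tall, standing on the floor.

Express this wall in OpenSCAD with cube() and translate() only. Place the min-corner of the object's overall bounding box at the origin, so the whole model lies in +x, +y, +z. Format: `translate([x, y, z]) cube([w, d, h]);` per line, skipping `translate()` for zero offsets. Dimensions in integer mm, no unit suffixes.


cube([1920, 113, 2025]);


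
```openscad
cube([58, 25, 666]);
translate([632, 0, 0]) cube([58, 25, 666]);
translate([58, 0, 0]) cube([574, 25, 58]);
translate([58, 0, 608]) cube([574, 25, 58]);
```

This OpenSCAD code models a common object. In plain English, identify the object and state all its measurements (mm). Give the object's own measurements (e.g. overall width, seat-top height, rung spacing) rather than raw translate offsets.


A rectangular picture frame lying in the x–z plane (depth along y). The opening is 574 mm wide (x) by 550 mm tall (z), surrounded by a border 58 mm wide on all four sides. The frame is 25 mm deep and is made of two full-height vertical stiles with two horizontal rails fitted between them.


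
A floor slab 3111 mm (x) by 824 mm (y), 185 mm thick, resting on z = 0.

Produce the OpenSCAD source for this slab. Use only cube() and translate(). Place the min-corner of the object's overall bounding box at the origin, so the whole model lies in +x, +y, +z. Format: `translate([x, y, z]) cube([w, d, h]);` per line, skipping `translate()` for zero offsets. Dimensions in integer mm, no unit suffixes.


cube([3111, 824, 185]);


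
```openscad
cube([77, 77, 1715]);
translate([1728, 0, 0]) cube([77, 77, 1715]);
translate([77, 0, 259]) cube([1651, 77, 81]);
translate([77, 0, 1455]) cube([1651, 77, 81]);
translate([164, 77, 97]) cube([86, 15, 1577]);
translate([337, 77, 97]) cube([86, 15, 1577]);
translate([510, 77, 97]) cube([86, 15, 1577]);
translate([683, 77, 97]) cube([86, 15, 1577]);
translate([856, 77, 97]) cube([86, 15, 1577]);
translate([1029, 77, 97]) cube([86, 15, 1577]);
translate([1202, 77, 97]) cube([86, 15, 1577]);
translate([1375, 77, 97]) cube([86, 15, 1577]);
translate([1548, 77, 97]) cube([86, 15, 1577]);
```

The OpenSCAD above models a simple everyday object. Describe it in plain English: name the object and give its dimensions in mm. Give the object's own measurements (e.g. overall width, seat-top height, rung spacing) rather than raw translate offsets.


A fence section. Two 77×77 mm posts, 1715 mm tall, stand on the floor with a clear span of 1651 mm between their inner faces. Two horizontal rails of 77×81 mm section span the gap between the posts with their undersides at z = 259 mm and z = 1455 mm, flush with the posts' −y face. 9 pickets, each 86 mm wide, 15 mm thick and 1577 mm tall, are fixed to the +y face of the rails with their bottoms at z = 97 mm, spaced across the span with a 87 mm gap after the −x post and between neighbouring pickets, with 94 mm left before the +x post.


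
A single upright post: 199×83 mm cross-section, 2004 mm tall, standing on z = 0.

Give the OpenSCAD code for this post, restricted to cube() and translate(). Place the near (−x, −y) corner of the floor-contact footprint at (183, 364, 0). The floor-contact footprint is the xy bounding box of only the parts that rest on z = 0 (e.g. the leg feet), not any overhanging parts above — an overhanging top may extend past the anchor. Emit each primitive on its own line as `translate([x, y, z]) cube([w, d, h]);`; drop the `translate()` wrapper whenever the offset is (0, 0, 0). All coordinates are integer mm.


translate([183, 364, 0]) cube([199, 83, 2004]);


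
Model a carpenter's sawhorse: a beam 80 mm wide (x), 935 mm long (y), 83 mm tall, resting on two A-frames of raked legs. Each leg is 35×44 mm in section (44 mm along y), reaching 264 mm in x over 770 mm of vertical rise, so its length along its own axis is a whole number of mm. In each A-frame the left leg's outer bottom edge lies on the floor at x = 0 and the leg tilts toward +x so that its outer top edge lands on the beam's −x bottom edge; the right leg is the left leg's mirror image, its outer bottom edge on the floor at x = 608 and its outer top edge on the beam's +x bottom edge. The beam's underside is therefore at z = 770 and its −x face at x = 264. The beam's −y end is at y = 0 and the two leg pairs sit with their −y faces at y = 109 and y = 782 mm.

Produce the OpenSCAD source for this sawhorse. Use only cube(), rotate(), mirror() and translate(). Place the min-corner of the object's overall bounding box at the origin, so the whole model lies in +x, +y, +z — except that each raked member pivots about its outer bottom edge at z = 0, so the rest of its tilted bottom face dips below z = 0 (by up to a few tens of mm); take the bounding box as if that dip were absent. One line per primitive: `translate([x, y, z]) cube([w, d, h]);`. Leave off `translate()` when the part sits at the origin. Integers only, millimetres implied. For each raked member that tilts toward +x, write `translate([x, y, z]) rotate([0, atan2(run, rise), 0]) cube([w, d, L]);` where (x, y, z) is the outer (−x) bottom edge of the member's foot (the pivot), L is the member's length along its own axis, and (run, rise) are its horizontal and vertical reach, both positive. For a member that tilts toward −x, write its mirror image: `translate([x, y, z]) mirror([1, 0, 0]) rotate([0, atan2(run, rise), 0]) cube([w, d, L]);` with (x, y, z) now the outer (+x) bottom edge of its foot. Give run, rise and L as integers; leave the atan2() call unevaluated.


translate([264, 0, 770]) cube([80, 935, 83]);
translate([0, 109, 0]) rotate([0, atan2(264, 770), 0]) cube([35, 44, 814]);
translate([608, 109, 0]) mirror([1, 0, 0]) rotate([0, atan2(264, 770), 0]) cube([35, 44, 814]);
translate([0, 782, 0]) rotate([0, atan2(264, 770), 0]) cube([35, 44, 814]);
translate([608, 782, 0]) mirror([1, 0, 0]) rotate([0, atan2(264, 770), 0]) cube([35, 44, 814]);


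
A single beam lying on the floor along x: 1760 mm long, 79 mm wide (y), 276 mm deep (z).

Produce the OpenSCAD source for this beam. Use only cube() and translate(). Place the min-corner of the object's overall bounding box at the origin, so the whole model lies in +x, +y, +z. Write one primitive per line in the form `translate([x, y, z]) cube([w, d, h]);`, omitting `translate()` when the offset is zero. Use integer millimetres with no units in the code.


cube([1760, 79, 276]);
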